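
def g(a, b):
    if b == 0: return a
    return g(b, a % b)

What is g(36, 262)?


g(36, 262) = g(262, 36)
g(262, 36) = g(36, 10)
g(36, 10) = g(10, 6)
g(10, 6) = g(6, 4)
g(6, 4) = g(4, 2)
g(4, 2) = g(2, 0)
g(2, 0) = 2  (base case)

2


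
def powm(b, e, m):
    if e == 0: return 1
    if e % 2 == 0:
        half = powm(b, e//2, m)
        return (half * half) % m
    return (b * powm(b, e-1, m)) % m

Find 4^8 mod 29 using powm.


powm(4, 8, 29): e is even, compute powm(4, 4, 29)
  powm(4, 4, 29): e is even, compute powm(4, 2, 29)
    powm(4, 2, 29): e is even, compute powm(4, 1, 29)
      powm(4, 1, 29): e is odd, compute powm(4, 0, 29)
        powm(4, 0, 29) = 1
      (4 * 1) % 29 = 4
    half=4, (4*4) % 29 = 16
  half=16, (16*16) % 29 = 24
half=24, (24*24) % 29 = 25

25


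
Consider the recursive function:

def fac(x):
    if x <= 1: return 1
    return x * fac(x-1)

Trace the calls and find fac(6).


fac(6)
= 6 * fac(5)
= 6 * 5 * fac(4)
= 6 * 5 * 4 * fac(3)
= 6 * 5 * 4 * 3 * fac(2)
= 6 * 5 * 4 * 3 * 2 * fac(1)
= 6 * 5 * 4 * 3 * 2 * 1
= 720

720


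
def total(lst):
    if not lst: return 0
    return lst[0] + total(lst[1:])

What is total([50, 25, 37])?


total([50, 25, 37]) = 50 + total([25, 37])
total([25, 37]) = 25 + total([37])
total([37]) = 37 + total([])
total([]) = 0  (base case)
Total: 50 + 25 + 37 + 0 = 112

112


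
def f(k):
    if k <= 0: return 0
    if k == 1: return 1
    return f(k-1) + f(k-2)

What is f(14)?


Computing f(14) bottom-up:
f(0) = 0
f(1) = 1
f(2) = f(1) + f(0) = 1 + 0 = 1
f(3) = f(2) + f(1) = 1 + 1 = 2
f(4) = f(3) + f(2) = 2 + 1 = 3
f(5) = f(4) + f(3) = 3 + 2 = 5
f(6) = f(5) + f(4) = 5 + 3 = 8
f(7) = f(6) + f(5) = 8 + 5 = 13
f(8) = f(7) + f(6) = 13 + 8 = 21
f(9) = f(8) + f(7) = 21 + 13 = 34
f(10) = f(9) + f(8) = 34 + 21 = 55
f(11) = f(10) + f(9) = 55 + 34 = 89
f(12) = f(11) + f(10) = 89 + 55 = 144
f(13) = f(12) + f(11) = 144 + 89 = 233
f(14) = f(13) + f(12) = 233 + 144 = 377

377


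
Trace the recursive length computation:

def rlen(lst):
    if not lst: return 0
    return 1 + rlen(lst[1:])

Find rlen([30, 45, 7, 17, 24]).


rlen([30, 45, 7, 17, 24]) = 1 + rlen([45, 7, 17, 24])
rlen([45, 7, 17, 24]) = 1 + rlen([7, 17, 24])
rlen([7, 17, 24]) = 1 + rlen([17, 24])
rlen([17, 24]) = 1 + rlen([24])
rlen([24]) = 1 + rlen([])
rlen([]) = 0  (base case)
Unwinding: 1 + 1 + 1 + 1 + 1 + 0 = 5

5


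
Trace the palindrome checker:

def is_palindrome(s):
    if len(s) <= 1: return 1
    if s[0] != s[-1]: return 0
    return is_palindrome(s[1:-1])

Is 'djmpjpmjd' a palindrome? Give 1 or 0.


is_palindrome('djmpjpmjd'): s[0]='d' == s[-1]='d' -> check is_palindrome('jmpjpmj')
is_palindrome('jmpjpmj'): s[0]='j' == s[-1]='j' -> check is_palindrome('mpjpm')
is_palindrome('mpjpm'): s[0]='m' == s[-1]='m' -> check is_palindrome('pjp')
is_palindrome('pjp'): s[0]='p' == s[-1]='p' -> check is_palindrome('j')
is_palindrome('j'): len <= 1 -> return 1  (base case)
Result: 1 (palindrome)

1


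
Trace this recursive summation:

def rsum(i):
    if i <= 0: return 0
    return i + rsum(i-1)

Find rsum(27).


rsum(27)
= 27 + 26 + 25 + 24 + 23 + 22 + 21 + 20 + 19 + 18 + 17 + 16 + 15 + 14 + 13 + 12 + 11 + 10 + 9 + 8 + 7 + 6 + 5 + 4 + 3 + 2 + 1 + rsum(0)
= 27 + 26 + 25 + 24 + 23 + 22 + 21 + 20 + 19 + 18 + 17 + 16 + 15 + 14 + 13 + 12 + 11 + 10 + 9 + 8 + 7 + 6 + 5 + 4 + 3 + 2 + 1 + 0
= 378

378


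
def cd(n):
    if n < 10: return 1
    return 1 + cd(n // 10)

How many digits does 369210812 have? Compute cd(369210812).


cd(369210812) = 1 + cd(36921081)
cd(36921081) = 1 + cd(3692108)
cd(3692108) = 1 + cd(369210)
cd(369210) = 1 + cd(36921)
cd(36921) = 1 + cd(3692)
cd(3692) = 1 + cd(369)
cd(369) = 1 + cd(36)
cd(36) = 1 + cd(3)
cd(3) = 1  (base case: 3 < 10)
Unwinding: 1 + 1 + 1 + 1 + 1 + 1 + 1 + 1 + 1 = 9

9


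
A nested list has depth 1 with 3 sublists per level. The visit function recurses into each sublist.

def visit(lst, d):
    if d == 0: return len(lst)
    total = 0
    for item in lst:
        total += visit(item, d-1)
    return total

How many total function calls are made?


At depth 0 (root): 1 call
At depth 1: each of 1 parents calls visit on 3 children = 3 calls
Total: 1 + 3 = 4

4


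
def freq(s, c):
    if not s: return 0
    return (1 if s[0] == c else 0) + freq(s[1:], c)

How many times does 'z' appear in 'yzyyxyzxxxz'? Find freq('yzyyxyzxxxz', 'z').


s[0]='y' != 'z' -> 0
s[0]='z' == 'z' -> 1
s[0]='y' != 'z' -> 0
s[0]='y' != 'z' -> 0
s[0]='x' != 'z' -> 0
s[0]='y' != 'z' -> 0
s[0]='z' == 'z' -> 1
s[0]='x' != 'z' -> 0
s[0]='x' != 'z' -> 0
s[0]='x' != 'z' -> 0
s[0]='z' == 'z' -> 1
Sum: 0 + 1 + 0 + 0 + 0 + 0 + 1 + 0 + 0 + 0 + 1 = 3

3


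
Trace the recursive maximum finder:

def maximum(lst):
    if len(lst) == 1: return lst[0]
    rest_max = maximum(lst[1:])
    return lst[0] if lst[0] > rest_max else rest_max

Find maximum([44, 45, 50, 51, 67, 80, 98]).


maximum([44, 45, 50, 51, 67, 80, 98]): compare 44 with maximum([45, 50, 51, 67, 80, 98])
maximum([45, 50, 51, 67, 80, 98]): compare 45 with maximum([50, 51, 67, 80, 98])
maximum([50, 51, 67, 80, 98]): compare 50 with maximum([51, 67, 80, 98])
maximum([51, 67, 80, 98]): compare 51 with maximum([67, 80, 98])
maximum([67, 80, 98]): compare 67 with maximum([80, 98])
maximum([80, 98]): compare 80 with maximum([98])
maximum([98]) = 98  (base case)
Compare 80 with 98 -> 98
Compare 67 with 98 -> 98
Compare 51 with 98 -> 98
Compare 50 with 98 -> 98
Compare 45 with 98 -> 98
Compare 44 with 98 -> 98

98


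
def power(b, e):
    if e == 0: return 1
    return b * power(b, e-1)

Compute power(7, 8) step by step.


power(7, 8)
= 7 * power(7, 7)
= 7 * 7 * power(7, 6)
= 7 * 7 * 7 * power(7, 5)
= 7 * 7 * 7 * 7 * power(7, 4)
= 7 * 7 * 7 * 7 * 7 * power(7, 3)
= 7 * 7 * 7 * 7 * 7 * 7 * power(7, 2)
= 7 * 7 * 7 * 7 * 7 * 7 * 7 * power(7, 1)
= 7 * 7 * 7 * 7 * 7 * 7 * 7 * 7 * power(7, 0)
= 7 * 7 * 7 * 7 * 7 * 7 * 7 * 7 * 1
= 5764801

5764801


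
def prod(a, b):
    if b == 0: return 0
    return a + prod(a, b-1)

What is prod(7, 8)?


prod(7, 8) = 7 + prod(7, 7)
prod(7, 7) = 7 + prod(7, 6)
prod(7, 6) = 7 + prod(7, 5)
prod(7, 5) = 7 + prod(7, 4)
prod(7, 4) = 7 + prod(7, 3)
prod(7, 3) = 7 + prod(7, 2)
prod(7, 2) = 7 + prod(7, 1)
prod(7, 1) = 7 + prod(7, 0)
prod(7, 0) = 0  (base case)
Total: 7 + 7 + 7 + 7 + 7 + 7 + 7 + 7 + 0 = 56

56


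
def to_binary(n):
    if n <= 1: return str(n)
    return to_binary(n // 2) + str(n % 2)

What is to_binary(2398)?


to_binary(2398) = to_binary(1199) + '0'
to_binary(1199) = to_binary(599) + '1'
to_binary(599) = to_binary(299) + '1'
to_binary(299) = to_binary(149) + '1'
to_binary(149) = to_binary(74) + '1'
to_binary(74) = to_binary(37) + '0'
to_binary(37) = to_binary(18) + '1'
to_binary(18) = to_binary(9) + '0'
to_binary(9) = to_binary(4) + '1'
to_binary(4) = to_binary(2) + '0'
to_binary(2) = to_binary(1) + '0'
to_binary(1) = '1'  (base case)
Concatenating: '1' + '0' + '0' + '1' + '0' + '1' + '0' + '1' + '1' + '1' + '1' + '0' = '100101011110'

100101011110


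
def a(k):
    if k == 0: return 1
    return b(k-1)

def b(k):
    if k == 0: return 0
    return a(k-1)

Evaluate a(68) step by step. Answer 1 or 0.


a(68) = b(67)
b(67) = a(66)
a(66) = b(65)
b(65) = a(64)
a(64) = b(63)
b(63) = a(62)
a(62) = b(61)
b(61) = a(60)
a(60) = b(59)
b(59) = a(58)
a(58) = b(57)
b(57) = a(56)
a(56) = b(55)
b(55) = a(54)
a(54) = b(53)
b(53) = a(52)
a(52) = b(51)
b(51) = a(50)
a(50) = b(49)
b(49) = a(48)
a(48) = b(47)
b(47) = a(46)
a(46) = b(45)
b(45) = a(44)
a(44) = b(43)
b(43) = a(42)
a(42) = b(41)
b(41) = a(40)
a(40) = b(39)
b(39) = a(38)
a(38) = b(37)
b(37) = a(36)
a(36) = b(35)
b(35) = a(34)
a(34) = b(33)
b(33) = a(32)
a(32) = b(31)
b(31) = a(30)
a(30) = b(29)
b(29) = a(28)
a(28) = b(27)
b(27) = a(26)
a(26) = b(25)
b(25) = a(24)
a(24) = b(23)
b(23) = a(22)
a(22) = b(21)
b(21) = a(20)
a(20) = b(19)
b(19) = a(18)
a(18) = b(17)
b(17) = a(16)
a(16) = b(15)
b(15) = a(14)
a(14) = b(13)
b(13) = a(12)
a(12) = b(11)
b(11) = a(10)
a(10) = b(9)
b(9) = a(8)
a(8) = b(7)
b(7) = a(6)
a(6) = b(5)
b(5) = a(4)
a(4) = b(3)
b(3) = a(2)
a(2) = b(1)
b(1) = a(0)
a(0) = 1  (base case)
Result: 1

1


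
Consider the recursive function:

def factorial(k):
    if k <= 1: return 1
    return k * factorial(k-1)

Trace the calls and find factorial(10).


factorial(10)
= 10 * factorial(9)
= 10 * 9 * factorial(8)
= 10 * 9 * 8 * factorial(7)
= 10 * 9 * 8 * 7 * factorial(6)
= 10 * 9 * 8 * 7 * 6 * factorial(5)
= 10 * 9 * 8 * 7 * 6 * 5 * factorial(4)
= 10 * 9 * 8 * 7 * 6 * 5 * 4 * factorial(3)
= 10 * 9 * 8 * 7 * 6 * 5 * 4 * 3 * factorial(2)
= 10 * 9 * 8 * 7 * 6 * 5 * 4 * 3 * 2 * factorial(1)
= 10 * 9 * 8 * 7 * 6 * 5 * 4 * 3 * 2 * 1
= 3628800

3628800


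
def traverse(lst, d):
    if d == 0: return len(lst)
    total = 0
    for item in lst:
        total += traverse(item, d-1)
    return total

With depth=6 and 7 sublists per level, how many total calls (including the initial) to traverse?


At depth 0 (root): 1 call
At depth 1: each of 1 parents calls traverse on 7 children = 7 calls
At depth 2: each of 7 parents calls traverse on 7 children = 49 calls
At depth 3: each of 49 parents calls traverse on 7 children = 343 calls
At depth 4: each of 343 parents calls traverse on 7 children = 2401 calls
At depth 5: each of 2401 parents calls traverse on 7 children = 16807 calls
At depth 6: each of 16807 parents calls traverse on 7 children = 117649 calls
Total: 1 + 7 + 49 + 343 + 2401 + 16807 + 117649 = 137257

137257


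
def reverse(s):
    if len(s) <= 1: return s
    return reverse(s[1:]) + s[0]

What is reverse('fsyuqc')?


reverse('fsyuqc') = reverse('syuqc') + 'f'
reverse('syuqc') = reverse('yuqc') + 's'
reverse('yuqc') = reverse('uqc') + 'y'
reverse('uqc') = reverse('qc') + 'u'
reverse('qc') = reverse('c') + 'q'
reverse('c') = 'c'  (base case)
Concatenating: 'c' + 'q' + 'u' + 'y' + 's' + 'f' = 'cquysf'

cquysf


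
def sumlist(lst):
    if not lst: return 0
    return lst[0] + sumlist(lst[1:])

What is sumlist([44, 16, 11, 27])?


sumlist([44, 16, 11, 27]) = 44 + sumlist([16, 11, 27])
sumlist([16, 11, 27]) = 16 + sumlist([11, 27])
sumlist([11, 27]) = 11 + sumlist([27])
sumlist([27]) = 27 + sumlist([])
sumlist([]) = 0  (base case)
Total: 44 + 16 + 11 + 27 + 0 = 98

98


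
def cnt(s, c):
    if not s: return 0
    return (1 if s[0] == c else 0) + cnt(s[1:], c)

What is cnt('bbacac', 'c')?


s[0]='b' != 'c' -> 0
s[0]='b' != 'c' -> 0
s[0]='a' != 'c' -> 0
s[0]='c' == 'c' -> 1
s[0]='a' != 'c' -> 0
s[0]='c' == 'c' -> 1
Sum: 0 + 0 + 0 + 1 + 0 + 1 = 2

2


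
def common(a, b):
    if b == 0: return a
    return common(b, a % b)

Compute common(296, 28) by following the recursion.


common(296, 28) = common(28, 16)
common(28, 16) = common(16, 12)
common(16, 12) = common(12, 4)
common(12, 4) = common(4, 0)
common(4, 0) = 4  (base case)

4


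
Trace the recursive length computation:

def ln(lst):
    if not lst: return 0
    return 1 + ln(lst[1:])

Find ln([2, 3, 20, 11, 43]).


ln([2, 3, 20, 11, 43]) = 1 + ln([3, 20, 11, 43])
ln([3, 20, 11, 43]) = 1 + ln([20, 11, 43])
ln([20, 11, 43]) = 1 + ln([11, 43])
ln([11, 43]) = 1 + ln([43])
ln([43]) = 1 + ln([])
ln([]) = 0  (base case)
Unwinding: 1 + 1 + 1 + 1 + 1 + 0 = 5

5


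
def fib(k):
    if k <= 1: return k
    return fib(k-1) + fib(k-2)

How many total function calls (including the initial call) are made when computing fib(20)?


Let C(n) = total calls for fib(n)
C(0) = 1, C(1) = 1
C(2) = 1 + C(1) + C(0) = 1 + 1 + 1 = 3
C(3) = 1 + C(2) + C(1) = 1 + 3 + 1 = 5
C(4) = 1 + C(3) + C(2) = 1 + 5 + 3 = 9
C(5) = 1 + C(4) + C(3) = 1 + 9 + 5 = 15
C(6) = 1 + C(5) + C(4) = 1 + 15 + 9 = 25
C(7) = 1 + C(6) + C(5) = 1 + 25 + 15 = 41
C(8) = 1 + C(7) + C(6) = 1 + 41 + 25 = 67
C(9) = 1 + C(8) + C(7) = 1 + 67 + 41 = 109
C(10) = 1 + C(9) + C(8) = 1 + 109 + 67 = 177
C(11) = 1 + C(10) + C(9) = 1 + 177 + 109 = 287
C(12) = 1 + C(11) + C(10) = 1 + 287 + 177 = 465
C(13) = 1 + C(12) + C(11) = 1 + 465 + 287 = 753
C(14) = 1 + C(13) + C(12) = 1 + 753 + 465 = 1219
C(15) = 1 + C(14) + C(13) = 1 + 1219 + 753 = 1973
C(16) = 1 + C(15) + C(14) = 1 + 1973 + 1219 = 3193
C(17) = 1 + C(16) + C(15) = 1 + 3193 + 1973 = 5167
C(18) = 1 + C(17) + C(16) = 1 + 5167 + 3193 = 8361
C(19) = 1 + C(18) + C(17) = 1 + 8361 + 5167 = 13529
C(20) = 1 + C(19) + C(18) = 1 + 13529 + 8361 = 21891

21891


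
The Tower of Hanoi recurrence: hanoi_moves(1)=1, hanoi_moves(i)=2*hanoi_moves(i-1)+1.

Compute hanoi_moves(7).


hanoi_moves(7) = 2 * hanoi_moves(6) + 1
hanoi_moves(6) = 2 * hanoi_moves(5) + 1
hanoi_moves(5) = 2 * hanoi_moves(4) + 1
hanoi_moves(4) = 2 * hanoi_moves(3) + 1
hanoi_moves(3) = 2 * hanoi_moves(2) + 1
hanoi_moves(2) = 2 * hanoi_moves(1) + 1
hanoi_moves(1) = 1  (base case)
hanoi_moves(2) = 2 * 1 + 1 = 3
hanoi_moves(3) = 2 * 3 + 1 = 7
hanoi_moves(4) = 2 * 7 + 1 = 15
hanoi_moves(5) = 2 * 15 + 1 = 31
hanoi_moves(6) = 2 * 31 + 1 = 63
hanoi_moves(7) = 2 * 63 + 1 = 127

127


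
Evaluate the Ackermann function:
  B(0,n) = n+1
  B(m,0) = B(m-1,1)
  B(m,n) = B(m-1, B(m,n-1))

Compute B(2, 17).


B(2, 17) = B(1, B(2, 16))
  B(2, 16) = B(1, B(2, 15))
    B(2, 15) = B(1, B(2, 14))
      B(2, 14) = B(1, B(2, 13))
        B(2, 13) = B(1, B(2, 12))
          B(2, 12) = B(1, B(2, 11))
          B(2, 11) = B(1, B(2, 10))
          B(2, 10) = B(1, B(2, 9))
          B(2, 9) = B(1, B(2, 8))
          B(2, 8) = B(1, B(2, 7))
          B(2, 7) = B(1, B(2, 6))
          B(2, 6) = B(1, B(2, 5))
          B(2, 5) = B(1, B(2, 4))
          B(2, 4) = B(1, B(2, 3))
          B(2, 3) = B(1, B(2, 2))
          B(2, 2) = B(1, B(2, 1))
          B(2, 1) = B(1, B(2, 0))
          B(2, 0) = B(1, 1)
          B(1, 1) = B(0, B(1, 0))
          B(1, 0) = B(0, 1)
          B(0, 1) = 2
            = B(0, 2)
          B(0, 2) = 3
            = B(1, 3)
          B(1, 3) = B(0, B(1, 2))
... (trace truncated)
Result: B(2, 17) = 37

37


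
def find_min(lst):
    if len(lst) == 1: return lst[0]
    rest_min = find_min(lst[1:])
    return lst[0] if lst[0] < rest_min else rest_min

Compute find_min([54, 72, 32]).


find_min([54, 72, 32]): compare 54 with find_min([72, 32])
find_min([72, 32]): compare 72 with find_min([32])
find_min([32]) = 32  (base case)
Compare 72 with 32 -> 32
Compare 54 with 32 -> 32

32


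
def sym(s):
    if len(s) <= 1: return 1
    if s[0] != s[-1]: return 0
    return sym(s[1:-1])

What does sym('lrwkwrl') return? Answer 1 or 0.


sym('lrwkwrl'): s[0]='l' == s[-1]='l' -> check sym('rwkwr')
sym('rwkwr'): s[0]='r' == s[-1]='r' -> check sym('wkw')
sym('wkw'): s[0]='w' == s[-1]='w' -> check sym('k')
sym('k'): len <= 1 -> return 1  (base case)
Result: 1 (palindrome)

1


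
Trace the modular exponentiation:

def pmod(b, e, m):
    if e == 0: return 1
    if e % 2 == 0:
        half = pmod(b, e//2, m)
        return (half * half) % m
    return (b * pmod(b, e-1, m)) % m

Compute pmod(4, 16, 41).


pmod(4, 16, 41): e is even, compute pmod(4, 8, 41)
  pmod(4, 8, 41): e is even, compute pmod(4, 4, 41)
    pmod(4, 4, 41): e is even, compute pmod(4, 2, 41)
      pmod(4, 2, 41): e is even, compute pmod(4, 1, 41)
        pmod(4, 1, 41): e is odd, compute pmod(4, 0, 41)
          pmod(4, 0, 41) = 1
        (4 * 1) % 41 = 4
      half=4, (4*4) % 41 = 16
    half=16, (16*16) % 41 = 10
  half=10, (10*10) % 41 = 18
half=18, (18*18) % 41 = 37

37


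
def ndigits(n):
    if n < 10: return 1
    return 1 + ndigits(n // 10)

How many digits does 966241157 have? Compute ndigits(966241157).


ndigits(966241157) = 1 + ndigits(96624115)
ndigits(96624115) = 1 + ndigits(9662411)
ndigits(9662411) = 1 + ndigits(966241)
ndigits(966241) = 1 + ndigits(96624)
ndigits(96624) = 1 + ndigits(9662)
ndigits(9662) = 1 + ndigits(966)
ndigits(966) = 1 + ndigits(96)
ndigits(96) = 1 + ndigits(9)
ndigits(9) = 1  (base case: 9 < 10)
Unwinding: 1 + 1 + 1 + 1 + 1 + 1 + 1 + 1 + 1 = 9

9


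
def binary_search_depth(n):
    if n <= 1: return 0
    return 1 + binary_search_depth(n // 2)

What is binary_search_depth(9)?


9 / 2 = 4
4 / 2 = 2
2 / 2 = 1
Reached 1 after 3 halvings

3


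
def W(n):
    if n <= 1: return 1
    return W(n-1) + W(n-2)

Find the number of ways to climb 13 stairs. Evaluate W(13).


Building up from base cases:
W(0) = 1
W(1) = 1
W(2) = W(1) + W(0) = 1 + 1 = 2
W(3) = W(2) + W(1) = 2 + 1 = 3
W(4) = W(3) + W(2) = 3 + 2 = 5
W(5) = W(4) + W(3) = 5 + 3 = 8
W(6) = W(5) + W(4) = 8 + 5 = 13
W(7) = W(6) + W(5) = 13 + 8 = 21
W(8) = W(7) + W(6) = 21 + 13 = 34
W(9) = W(8) + W(7) = 34 + 21 = 55
W(10) = W(9) + W(8) = 55 + 34 = 89
W(11) = W(10) + W(9) = 89 + 55 = 144
W(12) = W(11) + W(10) = 144 + 89 = 233
W(13) = W(12) + W(11) = 233 + 144 = 377

377


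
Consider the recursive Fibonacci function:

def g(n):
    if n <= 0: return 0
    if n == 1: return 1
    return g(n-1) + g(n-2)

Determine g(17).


Computing g(17) bottom-up:
g(0) = 0
g(1) = 1
g(2) = g(1) + g(0) = 1 + 0 = 1
g(3) = g(2) + g(1) = 1 + 1 = 2
g(4) = g(3) + g(2) = 2 + 1 = 3
g(5) = g(4) + g(3) = 3 + 2 = 5
g(6) = g(5) + g(4) = 5 + 3 = 8
g(7) = g(6) + g(5) = 8 + 5 = 13
g(8) = g(7) + g(6) = 13 + 8 = 21
g(9) = g(8) + g(7) = 21 + 13 = 34
g(10) = g(9) + g(8) = 34 + 21 = 55
g(11) = g(10) + g(9) = 55 + 34 = 89
g(12) = g(11) + g(10) = 89 + 55 = 144
g(13) = g(12) + g(11) = 144 + 89 = 233
g(14) = g(13) + g(12) = 233 + 144 = 377
g(15) = g(14) + g(13) = 377 + 233 = 610
g(16) = g(15) + g(14) = 610 + 377 = 987
g(17) = g(16) + g(15) = 987 + 610 = 1597

1597


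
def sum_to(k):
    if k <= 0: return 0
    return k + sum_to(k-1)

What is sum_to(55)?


sum_to(55)
= 55 + 54 + 53 + 52 + 51 + 50 + 49 + 48 + 47 + 46 + 45 + 44 + 43 + 42 + 41 + 40 + 39 + 38 + 37 + 36 + 35 + 34 + 33 + 32 + 31 + 30 + 29 + 28 + 27 + 26 + 25 + 24 + 23 + 22 + 21 + 20 + 19 + 18 + 17 + 16 + 15 + 14 + 13 + 12 + 11 + 10 + 9 + 8 + 7 + 6 + 5 + 4 + 3 + 2 + 1 + sum_to(0)
= 55 + 54 + 53 + 52 + 51 + 50 + 49 + 48 + 47 + 46 + 45 + 44 + 43 + 42 + 41 + 40 + 39 + 38 + 37 + 36 + 35 + 34 + 33 + 32 + 31 + 30 + 29 + 28 + 27 + 26 + 25 + 24 + 23 + 22 + 21 + 20 + 19 + 18 + 17 + 16 + 15 + 14 + 13 + 12 + 11 + 10 + 9 + 8 + 7 + 6 + 5 + 4 + 3 + 2 + 1 + 0
= 1540

1540


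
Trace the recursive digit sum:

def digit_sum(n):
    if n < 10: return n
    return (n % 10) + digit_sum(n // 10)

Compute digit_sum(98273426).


digit_sum(98273426) = 6 + digit_sum(9827342)
digit_sum(9827342) = 2 + digit_sum(982734)
digit_sum(982734) = 4 + digit_sum(98273)
digit_sum(98273) = 3 + digit_sum(9827)
digit_sum(9827) = 7 + digit_sum(982)
digit_sum(982) = 2 + digit_sum(98)
digit_sum(98) = 8 + digit_sum(9)
digit_sum(9) = 9  (base case)
Total: 6 + 2 + 4 + 3 + 7 + 2 + 8 + 9 = 41

41


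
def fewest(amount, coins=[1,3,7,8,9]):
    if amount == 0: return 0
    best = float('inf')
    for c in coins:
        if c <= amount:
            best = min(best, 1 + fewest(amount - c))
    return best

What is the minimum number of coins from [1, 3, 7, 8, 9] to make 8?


Building up with DP:
fewest(0) = 0
fewest(1) = min(1+fewest(0)=1+0=1) = 1
fewest(2) = min(1+fewest(1)=1+1=2) = 2
fewest(3) = min(1+fewest(2)=1+2=3, 1+fewest(0)=1+0=1) = 1
fewest(4) = min(1+fewest(3)=1+1=2, 1+fewest(1)=1+1=2) = 2
fewest(5) = min(1+fewest(4)=1+2=3, 1+fewest(2)=1+2=3) = 3
fewest(6) = min(1+fewest(5)=1+3=4, 1+fewest(3)=1+1=2) = 2
fewest(7) = min(1+fewest(6)=1+2=3, 1+fewest(4)=1+2=3, 1+fewest(0)=1+0=1) = 1
fewest(8) = min(1+fewest(7)=1+1=2, 1+fewest(5)=1+3=4, 1+fewest(1)=1+1=2, 1+fewest(0)=1+0=1) = 1

1


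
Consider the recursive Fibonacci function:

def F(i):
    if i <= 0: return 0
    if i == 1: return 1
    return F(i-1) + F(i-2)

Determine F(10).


Computing F(10) bottom-up:
F(0) = 0
F(1) = 1
F(2) = F(1) + F(0) = 1 + 0 = 1
F(3) = F(2) + F(1) = 1 + 1 = 2
F(4) = F(3) + F(2) = 2 + 1 = 3
F(5) = F(4) + F(3) = 3 + 2 = 5
F(6) = F(5) + F(4) = 5 + 3 = 8
F(7) = F(6) + F(5) = 8 + 5 = 13
F(8) = F(7) + F(6) = 13 + 8 = 21
F(9) = F(8) + F(7) = 21 + 13 = 34
F(10) = F(9) + F(8) = 34 + 21 = 55

55


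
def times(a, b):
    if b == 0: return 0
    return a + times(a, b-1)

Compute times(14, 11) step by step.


times(14, 11) = 14 + times(14, 10)
times(14, 10) = 14 + times(14, 9)
times(14, 9) = 14 + times(14, 8)
times(14, 8) = 14 + times(14, 7)
times(14, 7) = 14 + times(14, 6)
times(14, 6) = 14 + times(14, 5)
times(14, 5) = 14 + times(14, 4)
times(14, 4) = 14 + times(14, 3)
times(14, 3) = 14 + times(14, 2)
times(14, 2) = 14 + times(14, 1)
times(14, 1) = 14 + times(14, 0)
times(14, 0) = 0  (base case)
Total: 14 + 14 + 14 + 14 + 14 + 14 + 14 + 14 + 14 + 14 + 14 + 0 = 154

154


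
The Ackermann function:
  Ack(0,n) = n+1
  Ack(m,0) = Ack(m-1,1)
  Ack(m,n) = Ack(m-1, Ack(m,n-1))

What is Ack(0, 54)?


Ack(0, 54) = 55
Result: Ack(0, 54) = 55

55


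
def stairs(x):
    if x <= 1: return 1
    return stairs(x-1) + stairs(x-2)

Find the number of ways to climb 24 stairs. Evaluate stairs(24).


Building up from base cases:
stairs(0) = 1
stairs(1) = 1
stairs(2) = stairs(1) + stairs(0) = 1 + 1 = 2
stairs(3) = stairs(2) + stairs(1) = 2 + 1 = 3
stairs(4) = stairs(3) + stairs(2) = 3 + 2 = 5
stairs(5) = stairs(4) + stairs(3) = 5 + 3 = 8
stairs(6) = stairs(5) + stairs(4) = 8 + 5 = 13
stairs(7) = stairs(6) + stairs(5) = 13 + 8 = 21
stairs(8) = stairs(7) + stairs(6) = 21 + 13 = 34
stairs(9) = stairs(8) + stairs(7) = 34 + 21 = 55
stairs(10) = stairs(9) + stairs(8) = 55 + 34 = 89
stairs(11) = stairs(10) + stairs(9) = 89 + 55 = 144
stairs(12) = stairs(11) + stairs(10) = 144 + 89 = 233
stairs(13) = stairs(12) + stairs(11) = 233 + 144 = 377
stairs(14) = stairs(13) + stairs(12) = 377 + 233 = 610
stairs(15) = stairs(14) + stairs(13) = 610 + 377 = 987
stairs(16) = stairs(15) + stairs(14) = 987 + 610 = 1597
stairs(17) = stairs(16) + stairs(15) = 1597 + 987 = 2584
stairs(18) = stairs(17) + stairs(16) = 2584 + 1597 = 4181
stairs(19) = stairs(18) + stairs(17) = 4181 + 2584 = 6765
stairs(20) = stairs(19) + stairs(18) = 6765 + 4181 = 10946
stairs(21) = stairs(20) + stairs(19) = 10946 + 6765 = 17711
stairs(22) = stairs(21) + stairs(20) = 17711 + 10946 = 28657
stairs(23) = stairs(22) + stairs(21) = 28657 + 17711 = 46368
stairs(24) = stairs(23) + stairs(22) = 46368 + 28657 = 75025

75025


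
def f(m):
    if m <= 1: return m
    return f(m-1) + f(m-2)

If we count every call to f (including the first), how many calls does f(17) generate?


Let C(n) = total calls for f(n)
C(0) = 1, C(1) = 1
C(2) = 1 + C(1) + C(0) = 1 + 1 + 1 = 3
C(3) = 1 + C(2) + C(1) = 1 + 3 + 1 = 5
C(4) = 1 + C(3) + C(2) = 1 + 5 + 3 = 9
C(5) = 1 + C(4) + C(3) = 1 + 9 + 5 = 15
C(6) = 1 + C(5) + C(4) = 1 + 15 + 9 = 25
C(7) = 1 + C(6) + C(5) = 1 + 25 + 15 = 41
C(8) = 1 + C(7) + C(6) = 1 + 41 + 25 = 67
C(9) = 1 + C(8) + C(7) = 1 + 67 + 41 = 109
C(10) = 1 + C(9) + C(8) = 1 + 109 + 67 = 177
C(11) = 1 + C(10) + C(9) = 1 + 177 + 109 = 287
C(12) = 1 + C(11) + C(10) = 1 + 287 + 177 = 465
C(13) = 1 + C(12) + C(11) = 1 + 465 + 287 = 753
C(14) = 1 + C(13) + C(12) = 1 + 753 + 465 = 1219
C(15) = 1 + C(14) + C(13) = 1 + 1219 + 753 = 1973
C(16) = 1 + C(15) + C(14) = 1 + 1973 + 1219 = 3193
C(17) = 1 + C(16) + C(15) = 1 + 3193 + 1973 = 5167

5167


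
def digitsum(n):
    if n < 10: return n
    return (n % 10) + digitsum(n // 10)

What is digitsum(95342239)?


digitsum(95342239) = 9 + digitsum(9534223)
digitsum(9534223) = 3 + digitsum(953422)
digitsum(953422) = 2 + digitsum(95342)
digitsum(95342) = 2 + digitsum(9534)
digitsum(9534) = 4 + digitsum(953)
digitsum(953) = 3 + digitsum(95)
digitsum(95) = 5 + digitsum(9)
digitsum(9) = 9  (base case)
Total: 9 + 3 + 2 + 2 + 4 + 3 + 5 + 9 = 37

37


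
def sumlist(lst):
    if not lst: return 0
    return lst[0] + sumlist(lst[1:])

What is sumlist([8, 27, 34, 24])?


sumlist([8, 27, 34, 24]) = 8 + sumlist([27, 34, 24])
sumlist([27, 34, 24]) = 27 + sumlist([34, 24])
sumlist([34, 24]) = 34 + sumlist([24])
sumlist([24]) = 24 + sumlist([])
sumlist([]) = 0  (base case)
Total: 8 + 27 + 34 + 24 + 0 = 93

93


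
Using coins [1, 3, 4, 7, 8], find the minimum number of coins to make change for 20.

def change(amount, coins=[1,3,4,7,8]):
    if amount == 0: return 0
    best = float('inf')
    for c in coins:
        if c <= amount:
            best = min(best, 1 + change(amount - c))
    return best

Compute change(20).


Building up with DP:
change(0) = 0
change(1) = min(1+change(0)=1+0=1) = 1
change(2) = min(1+change(1)=1+1=2) = 2
change(3) = min(1+change(2)=1+2=3, 1+change(0)=1+0=1) = 1
change(4) = min(1+change(3)=1+1=2, 1+change(1)=1+1=2, 1+change(0)=1+0=1) = 1
change(5) = min(1+change(4)=1+1=2, 1+change(2)=1+2=3, 1+change(1)=1+1=2) = 2
change(6) = min(1+change(5)=1+2=3, 1+change(3)=1+1=2, 1+change(2)=1+2=3) = 2
change(7) = min(1+change(6)=1+2=3, 1+change(4)=1+1=2, 1+change(3)=1+1=2, 1+change(0)=1+0=1) = 1
change(8) = min(1+change(7)=1+1=2, 1+change(5)=1+2=3, 1+change(4)=1+1=2, 1+change(1)=1+1=2, 1+change(0)=1+0=1) = 1
change(9) = min(1+change(8)=1+1=2, 1+change(6)=1+2=3, 1+change(5)=1+2=3, 1+change(2)=1+2=3, 1+change(1)=1+1=2) = 2
change(10) = min(1+change(9)=1+2=3, 1+change(7)=1+1=2, 1+change(6)=1+2=3, 1+change(3)=1+1=2, 1+change(2)=1+2=3) = 2
change(11) = min(1+change(10)=1+2=3, 1+change(8)=1+1=2, 1+change(7)=1+1=2, 1+change(4)=1+1=2, 1+change(3)=1+1=2) = 2
change(12) = min(1+change(11)=1+2=3, 1+change(9)=1+2=3, 1+change(8)=1+1=2, 1+change(5)=1+2=3, 1+change(4)=1+1=2) = 2
change(13) = min(1+change(12)=1+2=3, 1+change(10)=1+2=3, 1+change(9)=1+2=3, 1+change(6)=1+2=3, 1+change(5)=1+2=3) = 3
change(14) = min(1+change(13)=1+3=4, 1+change(11)=1+2=3, 1+change(10)=1+2=3, 1+change(7)=1+1=2, 1+change(6)=1+2=3) = 2
change(15) = min(1+change(14)=1+2=3, 1+change(12)=1+2=3, 1+change(11)=1+2=3, 1+change(8)=1+1=2, 1+change(7)=1+1=2) = 2
change(16) = min(1+change(15)=1+2=3, 1+change(13)=1+3=4, 1+change(12)=1+2=3, 1+change(9)=1+2=3, 1+change(8)=1+1=2) = 2
change(17) = min(1+change(16)=1+2=3, 1+change(14)=1+2=3, 1+change(13)=1+3=4, 1+change(10)=1+2=3, 1+change(9)=1+2=3) = 3
change(18) = min(1+change(17)=1+3=4, 1+change(15)=1+2=3, 1+change(14)=1+2=3, 1+change(11)=1+2=3, 1+change(10)=1+2=3) = 3
change(19) = min(1+change(18)=1+3=4, 1+change(16)=1+2=3, 1+change(15)=1+2=3, 1+change(12)=1+2=3, 1+change(11)=1+2=3) = 3
change(20) = min(1+change(19)=1+3=4, 1+change(17)=1+3=4, 1+change(16)=1+2=3, 1+change(13)=1+3=4, 1+change(12)=1+2=3) = 3

3


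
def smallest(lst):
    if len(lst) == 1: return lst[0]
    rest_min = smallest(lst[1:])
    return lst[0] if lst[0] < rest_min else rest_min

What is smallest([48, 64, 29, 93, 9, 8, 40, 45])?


smallest([48, 64, 29, 93, 9, 8, 40, 45]): compare 48 with smallest([64, 29, 93, 9, 8, 40, 45])
smallest([64, 29, 93, 9, 8, 40, 45]): compare 64 with smallest([29, 93, 9, 8, 40, 45])
smallest([29, 93, 9, 8, 40, 45]): compare 29 with smallest([93, 9, 8, 40, 45])
smallest([93, 9, 8, 40, 45]): compare 93 with smallest([9, 8, 40, 45])
smallest([9, 8, 40, 45]): compare 9 with smallest([8, 40, 45])
smallest([8, 40, 45]): compare 8 with smallest([40, 45])
smallest([40, 45]): compare 40 with smallest([45])
smallest([45]) = 45  (base case)
Compare 40 with 45 -> 40
Compare 8 with 40 -> 8
Compare 9 with 8 -> 8
Compare 93 with 8 -> 8
Compare 29 with 8 -> 8
Compare 64 with 8 -> 8
Compare 48 with 8 -> 8

8


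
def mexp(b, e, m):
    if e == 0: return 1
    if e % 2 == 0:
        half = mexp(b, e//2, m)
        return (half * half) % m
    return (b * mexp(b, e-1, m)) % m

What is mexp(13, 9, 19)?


mexp(13, 9, 19): e is odd, compute mexp(13, 8, 19)
  mexp(13, 8, 19): e is even, compute mexp(13, 4, 19)
    mexp(13, 4, 19): e is even, compute mexp(13, 2, 19)
      mexp(13, 2, 19): e is even, compute mexp(13, 1, 19)
        mexp(13, 1, 19): e is odd, compute mexp(13, 0, 19)
          mexp(13, 0, 19) = 1
        (13 * 1) % 19 = 13
      half=13, (13*13) % 19 = 17
    half=17, (17*17) % 19 = 4
  half=4, (4*4) % 19 = 16
(13 * 16) % 19 = 18

18


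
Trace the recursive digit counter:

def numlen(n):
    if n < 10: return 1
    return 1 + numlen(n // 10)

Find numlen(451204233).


numlen(451204233) = 1 + numlen(45120423)
numlen(45120423) = 1 + numlen(4512042)
numlen(4512042) = 1 + numlen(451204)
numlen(451204) = 1 + numlen(45120)
numlen(45120) = 1 + numlen(4512)
numlen(4512) = 1 + numlen(451)
numlen(451) = 1 + numlen(45)
numlen(45) = 1 + numlen(4)
numlen(4) = 1  (base case: 4 < 10)
Unwinding: 1 + 1 + 1 + 1 + 1 + 1 + 1 + 1 + 1 = 9

9


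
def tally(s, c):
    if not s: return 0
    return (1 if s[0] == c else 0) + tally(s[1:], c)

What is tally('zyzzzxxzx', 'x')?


s[0]='z' != 'x' -> 0
s[0]='y' != 'x' -> 0
s[0]='z' != 'x' -> 0
s[0]='z' != 'x' -> 0
s[0]='z' != 'x' -> 0
s[0]='x' == 'x' -> 1
s[0]='x' == 'x' -> 1
s[0]='z' != 'x' -> 0
s[0]='x' == 'x' -> 1
Sum: 0 + 0 + 0 + 0 + 0 + 1 + 1 + 0 + 1 = 3

3


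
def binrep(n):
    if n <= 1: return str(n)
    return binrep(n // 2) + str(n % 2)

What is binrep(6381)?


binrep(6381) = binrep(3190) + '1'
binrep(3190) = binrep(1595) + '0'
binrep(1595) = binrep(797) + '1'
binrep(797) = binrep(398) + '1'
binrep(398) = binrep(199) + '0'
binrep(199) = binrep(99) + '1'
binrep(99) = binrep(49) + '1'
binrep(49) = binrep(24) + '1'
binrep(24) = binrep(12) + '0'
binrep(12) = binrep(6) + '0'
binrep(6) = binrep(3) + '0'
binrep(3) = binrep(1) + '1'
binrep(1) = '1'  (base case)
Concatenating: '1' + '1' + '0' + '0' + '0' + '1' + '1' + '1' + '0' + '1' + '1' + '0' + '1' = '1100011101101'

1100011101101


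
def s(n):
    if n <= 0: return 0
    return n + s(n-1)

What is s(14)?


s(14)
= 14 + 13 + 12 + 11 + 10 + 9 + 8 + 7 + 6 + 5 + 4 + 3 + 2 + 1 + s(0)
= 14 + 13 + 12 + 11 + 10 + 9 + 8 + 7 + 6 + 5 + 4 + 3 + 2 + 1 + 0
= 105

105


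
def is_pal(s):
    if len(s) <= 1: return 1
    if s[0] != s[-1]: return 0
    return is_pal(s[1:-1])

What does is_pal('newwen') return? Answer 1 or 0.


is_pal('newwen'): s[0]='n' == s[-1]='n' -> check is_pal('ewwe')
is_pal('ewwe'): s[0]='e' == s[-1]='e' -> check is_pal('ww')
is_pal('ww'): s[0]='w' == s[-1]='w' -> check is_pal('')
is_pal(''): len <= 1 -> return 1  (base case)
Result: 1 (palindrome)

1


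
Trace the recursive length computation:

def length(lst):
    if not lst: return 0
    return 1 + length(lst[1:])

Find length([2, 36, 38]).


length([2, 36, 38]) = 1 + length([36, 38])
length([36, 38]) = 1 + length([38])
length([38]) = 1 + length([])
length([]) = 0  (base case)
Unwinding: 1 + 1 + 1 + 0 = 3

3


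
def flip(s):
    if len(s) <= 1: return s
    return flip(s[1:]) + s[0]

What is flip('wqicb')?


flip('wqicb') = flip('qicb') + 'w'
flip('qicb') = flip('icb') + 'q'
flip('icb') = flip('cb') + 'i'
flip('cb') = flip('b') + 'c'
flip('b') = 'b'  (base case)
Concatenating: 'b' + 'c' + 'i' + 'q' + 'w' = 'bciqw'

bciqw


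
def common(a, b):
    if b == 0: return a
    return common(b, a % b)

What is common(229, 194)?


common(229, 194) = common(194, 35)
common(194, 35) = common(35, 19)
common(35, 19) = common(19, 16)
common(19, 16) = common(16, 3)
common(16, 3) = common(3, 1)
common(3, 1) = common(1, 0)
common(1, 0) = 1  (base case)

1


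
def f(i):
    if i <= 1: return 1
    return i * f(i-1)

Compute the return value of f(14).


f(14)
= 14 * f(13)
= 14 * 13 * f(12)
= 14 * 13 * 12 * f(11)
= 14 * 13 * 12 * 11 * f(10)
= 14 * 13 * 12 * 11 * 10 * f(9)
= 14 * 13 * 12 * 11 * 10 * 9 * f(8)
= 14 * 13 * 12 * 11 * 10 * 9 * 8 * f(7)
= 14 * 13 * 12 * 11 * 10 * 9 * 8 * 7 * f(6)
= 14 * 13 * 12 * 11 * 10 * 9 * 8 * 7 * 6 * f(5)
= 14 * 13 * 12 * 11 * 10 * 9 * 8 * 7 * 6 * 5 * f(4)
= 14 * 13 * 12 * 11 * 10 * 9 * 8 * 7 * 6 * 5 * 4 * f(3)
= 14 * 13 * 12 * 11 * 10 * 9 * 8 * 7 * 6 * 5 * 4 * 3 * f(2)
= 14 * 13 * 12 * 11 * 10 * 9 * 8 * 7 * 6 * 5 * 4 * 3 * 2 * f(1)
= 14 * 13 * 12 * 11 * 10 * 9 * 8 * 7 * 6 * 5 * 4 * 3 * 2 * 1
= 87178291200

87178291200


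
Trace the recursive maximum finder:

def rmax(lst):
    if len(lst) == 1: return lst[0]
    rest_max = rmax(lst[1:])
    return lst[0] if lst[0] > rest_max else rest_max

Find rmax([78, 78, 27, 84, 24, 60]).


rmax([78, 78, 27, 84, 24, 60]): compare 78 with rmax([78, 27, 84, 24, 60])
rmax([78, 27, 84, 24, 60]): compare 78 with rmax([27, 84, 24, 60])
rmax([27, 84, 24, 60]): compare 27 with rmax([84, 24, 60])
rmax([84, 24, 60]): compare 84 with rmax([24, 60])
rmax([24, 60]): compare 24 with rmax([60])
rmax([60]) = 60  (base case)
Compare 24 with 60 -> 60
Compare 84 with 60 -> 84
Compare 27 with 84 -> 84
Compare 78 with 84 -> 84
Compare 78 with 84 -> 84

84


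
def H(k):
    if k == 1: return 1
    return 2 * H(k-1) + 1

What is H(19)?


H(19) = 2 * H(18) + 1
H(18) = 2 * H(17) + 1
H(17) = 2 * H(16) + 1
H(16) = 2 * H(15) + 1
H(15) = 2 * H(14) + 1
H(14) = 2 * H(13) + 1
H(13) = 2 * H(12) + 1
H(12) = 2 * H(11) + 1
H(11) = 2 * H(10) + 1
H(10) = 2 * H(9) + 1
H(9) = 2 * H(8) + 1
H(8) = 2 * H(7) + 1
H(7) = 2 * H(6) + 1
H(6) = 2 * H(5) + 1
H(5) = 2 * H(4) + 1
H(4) = 2 * H(3) + 1
H(3) = 2 * H(2) + 1
H(2) = 2 * H(1) + 1
H(1) = 1  (base case)
H(2) = 2 * 1 + 1 = 3
H(3) = 2 * 3 + 1 = 7
H(4) = 2 * 7 + 1 = 15
H(5) = 2 * 15 + 1 = 31
H(6) = 2 * 31 + 1 = 63
H(7) = 2 * 63 + 1 = 127
H(8) = 2 * 127 + 1 = 255
H(9) = 2 * 255 + 1 = 511
H(10) = 2 * 511 + 1 = 1023
H(11) = 2 * 1023 + 1 = 2047
H(12) = 2 * 2047 + 1 = 4095
H(13) = 2 * 4095 + 1 = 8191
H(14) = 2 * 8191 + 1 = 16383
H(15) = 2 * 16383 + 1 = 32767
H(16) = 2 * 32767 + 1 = 65535
H(17) = 2 * 65535 + 1 = 131071
H(18) = 2 * 131071 + 1 = 262143
H(19) = 2 * 262143 + 1 = 524287

524287


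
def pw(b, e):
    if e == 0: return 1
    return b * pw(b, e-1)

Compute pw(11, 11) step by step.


pw(11, 11)
= 11 * pw(11, 10)
= 11 * 11 * pw(11, 9)
= 11 * 11 * 11 * pw(11, 8)
= 11 * 11 * 11 * 11 * pw(11, 7)
= 11 * 11 * 11 * 11 * 11 * pw(11, 6)
= 11 * 11 * 11 * 11 * 11 * 11 * pw(11, 5)
= 11 * 11 * 11 * 11 * 11 * 11 * 11 * pw(11, 4)
= 11 * 11 * 11 * 11 * 11 * 11 * 11 * 11 * pw(11, 3)
= 11 * 11 * 11 * 11 * 11 * 11 * 11 * 11 * 11 * pw(11, 2)
= 11 * 11 * 11 * 11 * 11 * 11 * 11 * 11 * 11 * 11 * pw(11, 1)
= 11 * 11 * 11 * 11 * 11 * 11 * 11 * 11 * 11 * 11 * 11 * pw(11, 0)
= 11 * 11 * 11 * 11 * 11 * 11 * 11 * 11 * 11 * 11 * 11 * 1
= 285311670611

285311670611


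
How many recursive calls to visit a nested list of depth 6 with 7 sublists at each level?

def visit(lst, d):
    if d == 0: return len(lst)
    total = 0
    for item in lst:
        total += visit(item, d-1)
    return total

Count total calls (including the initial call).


At depth 0 (root): 1 call
At depth 1: each of 1 parents calls visit on 7 children = 7 calls
At depth 2: each of 7 parents calls visit on 7 children = 49 calls
At depth 3: each of 49 parents calls visit on 7 children = 343 calls
At depth 4: each of 343 parents calls visit on 7 children = 2401 calls
At depth 5: each of 2401 parents calls visit on 7 children = 16807 calls
At depth 6: each of 16807 parents calls visit on 7 children = 117649 calls
Total: 1 + 7 + 49 + 343 + 2401 + 16807 + 117649 = 137257

137257


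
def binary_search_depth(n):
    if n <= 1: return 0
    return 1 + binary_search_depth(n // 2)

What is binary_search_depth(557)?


557 / 2 = 278
278 / 2 = 139
139 / 2 = 69
69 / 2 = 34
34 / 2 = 17
17 / 2 = 8
8 / 2 = 4
4 / 2 = 2
2 / 2 = 1
Reached 1 after 9 halvings

9


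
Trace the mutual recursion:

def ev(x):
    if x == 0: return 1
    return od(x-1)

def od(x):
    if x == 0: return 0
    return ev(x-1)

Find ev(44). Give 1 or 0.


ev(44) = od(43)
od(43) = ev(42)
ev(42) = od(41)
od(41) = ev(40)
ev(40) = od(39)
od(39) = ev(38)
ev(38) = od(37)
od(37) = ev(36)
ev(36) = od(35)
od(35) = ev(34)
ev(34) = od(33)
od(33) = ev(32)
ev(32) = od(31)
od(31) = ev(30)
ev(30) = od(29)
od(29) = ev(28)
ev(28) = od(27)
od(27) = ev(26)
ev(26) = od(25)
od(25) = ev(24)
ev(24) = od(23)
od(23) = ev(22)
ev(22) = od(21)
od(21) = ev(20)
ev(20) = od(19)
od(19) = ev(18)
ev(18) = od(17)
od(17) = ev(16)
ev(16) = od(15)
od(15) = ev(14)
ev(14) = od(13)
od(13) = ev(12)
ev(12) = od(11)
od(11) = ev(10)
ev(10) = od(9)
od(9) = ev(8)
ev(8) = od(7)
od(7) = ev(6)
ev(6) = od(5)
od(5) = ev(4)
ev(4) = od(3)
od(3) = ev(2)
ev(2) = od(1)
od(1) = ev(0)
ev(0) = 1  (base case)
Result: 1

1


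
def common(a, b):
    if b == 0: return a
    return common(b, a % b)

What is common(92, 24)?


common(92, 24) = common(24, 20)
common(24, 20) = common(20, 4)
common(20, 4) = common(4, 0)
common(4, 0) = 4  (base case)

4


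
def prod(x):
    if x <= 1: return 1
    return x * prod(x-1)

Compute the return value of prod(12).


prod(12)
= 12 * prod(11)
= 12 * 11 * prod(10)
= 12 * 11 * 10 * prod(9)
= 12 * 11 * 10 * 9 * prod(8)
= 12 * 11 * 10 * 9 * 8 * prod(7)
= 12 * 11 * 10 * 9 * 8 * 7 * prod(6)
= 12 * 11 * 10 * 9 * 8 * 7 * 6 * prod(5)
= 12 * 11 * 10 * 9 * 8 * 7 * 6 * 5 * prod(4)
= 12 * 11 * 10 * 9 * 8 * 7 * 6 * 5 * 4 * prod(3)
= 12 * 11 * 10 * 9 * 8 * 7 * 6 * 5 * 4 * 3 * prod(2)
= 12 * 11 * 10 * 9 * 8 * 7 * 6 * 5 * 4 * 3 * 2 * prod(1)
= 12 * 11 * 10 * 9 * 8 * 7 * 6 * 5 * 4 * 3 * 2 * 1
= 479001600

479001600


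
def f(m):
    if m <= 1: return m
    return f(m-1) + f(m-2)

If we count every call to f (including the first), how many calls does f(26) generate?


Let C(n) = total calls for f(n)
C(0) = 1, C(1) = 1
C(2) = 1 + C(1) + C(0) = 1 + 1 + 1 = 3
C(3) = 1 + C(2) + C(1) = 1 + 3 + 1 = 5
C(4) = 1 + C(3) + C(2) = 1 + 5 + 3 = 9
C(5) = 1 + C(4) + C(3) = 1 + 9 + 5 = 15
C(6) = 1 + C(5) + C(4) = 1 + 15 + 9 = 25
C(7) = 1 + C(6) + C(5) = 1 + 25 + 15 = 41
C(8) = 1 + C(7) + C(6) = 1 + 41 + 25 = 67
C(9) = 1 + C(8) + C(7) = 1 + 67 + 41 = 109
C(10) = 1 + C(9) + C(8) = 1 + 109 + 67 = 177
C(11) = 1 + C(10) + C(9) = 1 + 177 + 109 = 287
C(12) = 1 + C(11) + C(10) = 1 + 287 + 177 = 465
C(13) = 1 + C(12) + C(11) = 1 + 465 + 287 = 753
C(14) = 1 + C(13) + C(12) = 1 + 753 + 465 = 1219
C(15) = 1 + C(14) + C(13) = 1 + 1219 + 753 = 1973
C(16) = 1 + C(15) + C(14) = 1 + 1973 + 1219 = 3193
C(17) = 1 + C(16) + C(15) = 1 + 3193 + 1973 = 5167
C(18) = 1 + C(17) + C(16) = 1 + 5167 + 3193 = 8361
C(19) = 1 + C(18) + C(17) = 1 + 8361 + 5167 = 13529
C(20) = 1 + C(19) + C(18) = 1 + 13529 + 8361 = 21891
C(21) = 1 + C(20) + C(19) = 1 + 21891 + 13529 = 35421
C(22) = 1 + C(21) + C(20) = 1 + 35421 + 21891 = 57313
C(23) = 1 + C(22) + C(21) = 1 + 57313 + 35421 = 92735
C(24) = 1 + C(23) + C(22) = 1 + 92735 + 57313 = 150049
C(25) = 1 + C(24) + C(23) = 1 + 150049 + 92735 = 242785
C(26) = 1 + C(25) + C(24) = 1 + 242785 + 150049 = 392835

392835


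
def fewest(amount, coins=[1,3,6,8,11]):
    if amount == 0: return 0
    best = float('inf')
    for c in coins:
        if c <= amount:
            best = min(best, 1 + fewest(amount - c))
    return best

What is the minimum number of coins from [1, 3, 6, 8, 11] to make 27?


Building up with DP:
fewest(0) = 0
fewest(1) = min(1+fewest(0)=1+0=1) = 1
fewest(2) = min(1+fewest(1)=1+1=2) = 2
fewest(3) = min(1+fewest(2)=1+2=3, 1+fewest(0)=1+0=1) = 1
fewest(4) = min(1+fewest(3)=1+1=2, 1+fewest(1)=1+1=2) = 2
fewest(5) = min(1+fewest(4)=1+2=3, 1+fewest(2)=1+2=3) = 3
fewest(6) = min(1+fewest(5)=1+3=4, 1+fewest(3)=1+1=2, 1+fewest(0)=1+0=1) = 1
fewest(7) = min(1+fewest(6)=1+1=2, 1+fewest(4)=1+2=3, 1+fewest(1)=1+1=2) = 2
fewest(8) = min(1+fewest(7)=1+2=3, 1+fewest(5)=1+3=4, 1+fewest(2)=1+2=3, 1+fewest(0)=1+0=1) = 1
fewest(9) = min(1+fewest(8)=1+1=2, 1+fewest(6)=1+1=2, 1+fewest(3)=1+1=2, 1+fewest(1)=1+1=2) = 2
fewest(10) = min(1+fewest(9)=1+2=3, 1+fewest(7)=1+2=3, 1+fewest(4)=1+2=3, 1+fewest(2)=1+2=3) = 3
fewest(11) = min(1+fewest(10)=1+3=4, 1+fewest(8)=1+1=2, 1+fewest(5)=1+3=4, 1+fewest(3)=1+1=2, 1+fewest(0)=1+0=1) = 1
fewest(12) = min(1+fewest(11)=1+1=2, 1+fewest(9)=1+2=3, 1+fewest(6)=1+1=2, 1+fewest(4)=1+2=3, 1+fewest(1)=1+1=2) = 2
fewest(13) = min(1+fewest(12)=1+2=3, 1+fewest(10)=1+3=4, 1+fewest(7)=1+2=3, 1+fewest(5)=1+3=4, 1+fewest(2)=1+2=3) = 3
fewest(14) = min(1+fewest(13)=1+3=4, 1+fewest(11)=1+1=2, 1+fewest(8)=1+1=2, 1+fewest(6)=1+1=2, 1+fewest(3)=1+1=2) = 2
fewest(15) = min(1+fewest(14)=1+2=3, 1+fewest(12)=1+2=3, 1+fewest(9)=1+2=3, 1+fewest(7)=1+2=3, 1+fewest(4)=1+2=3) = 3
fewest(16) = min(1+fewest(15)=1+3=4, 1+fewest(13)=1+3=4, 1+fewest(10)=1+3=4, 1+fewest(8)=1+1=2, 1+fewest(5)=1+3=4) = 2
fewest(17) = min(1+fewest(16)=1+2=3, 1+fewest(14)=1+2=3, 1+fewest(11)=1+1=2, 1+fewest(9)=1+2=3, 1+fewest(6)=1+1=2) = 2
fewest(18) = min(1+fewest(17)=1+2=3, 1+fewest(15)=1+3=4, 1+fewest(12)=1+2=3, 1+fewest(10)=1+3=4, 1+fewest(7)=1+2=3) = 3
fewest(19) = min(1+fewest(18)=1+3=4, 1+fewest(16)=1+2=3, 1+fewest(13)=1+3=4, 1+fewest(11)=1+1=2, 1+fewest(8)=1+1=2) = 2
fewest(20) = min(1+fewest(19)=1+2=3, 1+fewest(17)=1+2=3, 1+fewest(14)=1+2=3, 1+fewest(12)=1+2=3, 1+fewest(9)=1+2=3) = 3
fewest(21) = min(1+fewest(20)=1+3=4, 1+fewest(18)=1+3=4, 1+fewest(15)=1+3=4, 1+fewest(13)=1+3=4, 1+fewest(10)=1+3=4) = 4
fewest(22) = min(1+fewest(21)=1+4=5, 1+fewest(19)=1+2=3, 1+fewest(16)=1+2=3, 1+fewest(14)=1+2=3, 1+fewest(11)=1+1=2) = 2
fewest(23) = min(1+fewest(22)=1+2=3, 1+fewest(20)=1+3=4, 1+fewest(17)=1+2=3, 1+fewest(15)=1+3=4, 1+fewest(12)=1+2=3) = 3
fewest(24) = min(1+fewest(23)=1+3=4, 1+fewest(21)=1+4=5, 1+fewest(18)=1+3=4, 1+fewest(16)=1+2=3, 1+fewest(13)=1+3=4) = 3
fewest(25) = min(1+fewest(24)=1+3=4, 1+fewest(22)=1+2=3, 1+fewest(19)=1+2=3, 1+fewest(17)=1+2=3, 1+fewest(14)=1+2=3) = 3
fewest(26) = min(1+fewest(25)=1+3=4, 1+fewest(23)=1+3=4, 1+fewest(20)=1+3=4, 1+fewest(18)=1+3=4, 1+fewest(15)=1+3=4) = 4
fewest(27) = min(1+fewest(26)=1+4=5, 1+fewest(24)=1+3=4, 1+fewest(21)=1+4=5, 1+fewest(19)=1+2=3, 1+fewest(16)=1+2=3) = 3

3
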